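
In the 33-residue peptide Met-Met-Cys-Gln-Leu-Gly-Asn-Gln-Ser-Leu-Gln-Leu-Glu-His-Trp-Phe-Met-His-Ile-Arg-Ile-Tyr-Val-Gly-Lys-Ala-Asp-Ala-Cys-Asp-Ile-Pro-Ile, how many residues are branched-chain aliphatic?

8

The BCAAs are Val, Leu, and Ile — aliphatic side chains with a branch point.
Matching residues: Leu5, Leu10, Leu12, Ile19, Ile21, Val23, Ile31, Ile33.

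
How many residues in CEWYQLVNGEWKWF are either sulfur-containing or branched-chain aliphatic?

Sulfur-containing: C, M. Branched-chain aliphatic: I, L, V.
Sulfur-containing residues here: C1 (1).
Branched-chain aliphatic residues here: L6, V7 (2).
The two groups share no amino acid, so total = 1 + 2 = 3.

3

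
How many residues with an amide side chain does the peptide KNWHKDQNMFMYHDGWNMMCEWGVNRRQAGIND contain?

Asparagine (N) and glutamine (Q) have uncharged amide side chains.
Matching residues: N2, Q7, N8, N17, N25, Q28, N32.

7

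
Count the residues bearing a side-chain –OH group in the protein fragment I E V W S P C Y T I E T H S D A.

Serine (S), threonine (T), and tyrosine (Y) each carry a hydroxyl group on the side chain.
Matching residues: S5, Y8, T9, T12, S14.

5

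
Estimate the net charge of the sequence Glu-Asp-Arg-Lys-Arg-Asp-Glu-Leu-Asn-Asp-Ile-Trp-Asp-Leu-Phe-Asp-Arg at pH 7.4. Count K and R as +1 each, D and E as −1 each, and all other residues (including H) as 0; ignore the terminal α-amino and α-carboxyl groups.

-3

Positive (K, R): Arg3, Lys4, Arg5, Arg17 → +4.
Negative (D, E): Glu1, Asp2, Asp6, Glu7, Asp10, Asp13, Asp16 → −7.
Net charge = (+4) + (−7) = −3.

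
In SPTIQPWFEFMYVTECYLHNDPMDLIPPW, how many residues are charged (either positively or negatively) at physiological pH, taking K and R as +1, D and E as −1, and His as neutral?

Charged side chains at pH ~7.4: K, R (positive); D, E (negative).
Matching residues: E9, E15, D21, D24.

4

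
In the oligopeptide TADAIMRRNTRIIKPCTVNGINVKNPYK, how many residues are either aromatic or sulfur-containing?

3

Aromatic: F, W, Y. Sulfur-containing: C, M.
Aromatic residues here: Y27 (1).
Sulfur-containing residues here: M6, C16 (2).
The two groups share no amino acid, so total = 1 + 2 = 3.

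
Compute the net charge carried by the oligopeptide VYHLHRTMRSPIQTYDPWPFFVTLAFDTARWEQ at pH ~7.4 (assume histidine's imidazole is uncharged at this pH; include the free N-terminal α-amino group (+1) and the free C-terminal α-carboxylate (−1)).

0

At pH ~7.4 the Lys and Arg side chains are protonated (+1), the Asp and Glu side chains are deprotonated (−1), and with His taken as neutral all other side chains carry no charge.
Positive (K, R): R6, R9, R30 → +3.
Negative (D, E): D16, D27, E32 → −3.
The N-terminus (+1) and C-terminus (−1) cancel.
Net charge = (+3) + (−3) = 0.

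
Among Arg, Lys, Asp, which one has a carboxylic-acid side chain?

Asp

The acidic residues are Asp (D) and Glu (E), whose side chains end in a carboxylate group.
Of the listed options, only Asp belongs to this group.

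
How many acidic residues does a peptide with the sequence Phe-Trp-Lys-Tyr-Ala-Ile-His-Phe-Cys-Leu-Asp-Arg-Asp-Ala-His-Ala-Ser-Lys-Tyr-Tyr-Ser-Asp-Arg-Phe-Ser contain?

3

Aspartate (D) and glutamate (E) have carboxylic-acid side chains and are the acidic amino acids.
Matching residues: Asp11, Asp13, Asp22.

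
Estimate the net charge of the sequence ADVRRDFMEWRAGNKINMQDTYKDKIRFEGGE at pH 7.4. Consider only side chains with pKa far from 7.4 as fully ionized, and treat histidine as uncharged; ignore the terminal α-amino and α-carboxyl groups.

0

The side chains ionized at physiological pH are Lys/Arg (+1) and Asp/Glu (−1); with His treated as neutral, nothing else contributes.
Positive (K, R): R4, R5, R11, K15, K23, K25, R27 → +7.
Negative (D, E): D2, D6, E9, D20, D24, E29, E32 → −7.
Net charge = (+7) + (−7) = 0.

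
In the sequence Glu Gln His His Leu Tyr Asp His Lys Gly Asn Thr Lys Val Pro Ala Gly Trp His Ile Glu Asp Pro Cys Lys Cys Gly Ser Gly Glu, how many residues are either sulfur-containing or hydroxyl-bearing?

5

Sulfur-containing: C, M. Hydroxyl-bearing: S, T, Y.
Sulfur-containing residues here: Cys24, Cys26 (2).
Hydroxyl-bearing residues here: Tyr6, Thr12, Ser28 (3).
The two groups share no amino acid, so total = 2 + 3 = 5.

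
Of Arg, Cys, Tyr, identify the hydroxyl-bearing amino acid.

Serine (S), threonine (T), and tyrosine (Y) each carry a hydroxyl group on the side chain.
Of the listed options, only Tyr belongs to this group.

Tyr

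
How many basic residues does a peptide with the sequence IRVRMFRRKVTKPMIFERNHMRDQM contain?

9

Lysine (K), arginine (R), and histidine (H) have basic, nitrogen-containing side chains.
Matching residues: R2, R4, R7, R8, K9, K12, R18, H20, R22.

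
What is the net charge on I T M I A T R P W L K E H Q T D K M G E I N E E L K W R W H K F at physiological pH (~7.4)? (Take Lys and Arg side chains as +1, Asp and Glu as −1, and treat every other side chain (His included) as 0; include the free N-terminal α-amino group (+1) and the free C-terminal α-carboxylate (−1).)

Positive (K, R): R7, K11, K17, K26, R28, K31 → +6.
Negative (D, E): E12, D16, E20, E23, E24 → −5.
The N-terminus (+1) and C-terminus (−1) cancel.
Net charge = (+6) + (−5) = +1.

+1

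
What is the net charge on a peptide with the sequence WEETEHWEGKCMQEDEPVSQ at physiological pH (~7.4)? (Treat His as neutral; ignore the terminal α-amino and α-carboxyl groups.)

-6

The side chains ionized at physiological pH are Lys/Arg (+1) and Asp/Glu (−1); with His treated as neutral, nothing else contributes.
Positive (K, R): K10 → +1.
Negative (D, E): E2, E3, E5, E8, E14, D15, E16 → −7.
Net charge = (+1) + (−7) = −6.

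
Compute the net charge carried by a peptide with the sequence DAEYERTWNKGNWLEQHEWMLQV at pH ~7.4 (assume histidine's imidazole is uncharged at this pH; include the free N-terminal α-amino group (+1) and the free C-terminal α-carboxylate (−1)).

-3

Near pH 7.4, K and R contribute +1 each, D and E contribute −1 each, and every other side chain (His included, as stated) is uncharged.
Positive (K, R): R6, K10 → +2.
Negative (D, E): D1, E3, E5, E15, E18 → −5.
The N-terminus (+1) and C-terminus (−1) cancel.
Net charge = (+2) + (−5) = −3.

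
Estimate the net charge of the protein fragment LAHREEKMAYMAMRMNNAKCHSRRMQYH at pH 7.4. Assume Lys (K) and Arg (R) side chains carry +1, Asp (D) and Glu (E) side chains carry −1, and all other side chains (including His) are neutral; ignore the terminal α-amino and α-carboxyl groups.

+4

Positive (K, R): R4, K7, R14, K19, R23, R24 → +6.
Negative (D, E): E5, E6 → −2.
Net charge = (+6) + (−2) = +4.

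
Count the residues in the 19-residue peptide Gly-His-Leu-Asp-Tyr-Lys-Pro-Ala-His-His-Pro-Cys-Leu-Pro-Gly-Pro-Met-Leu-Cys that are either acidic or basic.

5

Acidic: D, E. Basic: H, K, R.
Acidic residues here: Asp4 (1).
Basic residues here: His2, Lys6, His9, His10 (4).
The two groups share no amino acid, so total = 1 + 4 = 5.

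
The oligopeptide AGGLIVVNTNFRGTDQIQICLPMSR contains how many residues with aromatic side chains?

1

F, W, and Y each carry an aromatic ring on the side chain.
Matching residues: F11.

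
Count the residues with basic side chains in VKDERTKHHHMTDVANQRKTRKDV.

10

Lysine (K), arginine (R), and histidine (H) have basic, nitrogen-containing side chains.
Matching residues: K2, R5, K7, H8, H9, H10, R18, K19, R21, K22.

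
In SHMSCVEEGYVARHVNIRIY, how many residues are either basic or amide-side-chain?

5

Basic: H, K, R. Amide-side-chain: N, Q.
Basic residues here: H2, R13, H14, R18 (4).
Amide-side-chain residues here: N16 (1).
The two groups share no amino acid, so total = 4 + 1 = 5.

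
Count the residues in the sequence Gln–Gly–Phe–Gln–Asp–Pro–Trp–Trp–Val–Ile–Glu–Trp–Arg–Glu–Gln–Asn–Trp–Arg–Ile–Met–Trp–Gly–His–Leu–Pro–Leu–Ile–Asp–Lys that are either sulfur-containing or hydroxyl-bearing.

1

Sulfur-containing: C, M. Hydroxyl-bearing: S, T, Y.
Sulfur-containing residues here: Met20 (1).
Hydroxyl-bearing residues here: none (0).
The two groups share no amino acid, so total = 1 + 0 = 1.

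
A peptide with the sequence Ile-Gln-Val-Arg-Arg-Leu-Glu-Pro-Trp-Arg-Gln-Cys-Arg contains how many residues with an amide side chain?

2

Only N (asparagine) and Q (glutamine) carry a side-chain carboxamide.
Matching residues: Gln2, Gln11.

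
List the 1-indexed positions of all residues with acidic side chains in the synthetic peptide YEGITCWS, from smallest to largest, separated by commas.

2

Only D (aspartate) and E (glutamate) carry a side-chain carboxylic acid.
Matching residues: E2.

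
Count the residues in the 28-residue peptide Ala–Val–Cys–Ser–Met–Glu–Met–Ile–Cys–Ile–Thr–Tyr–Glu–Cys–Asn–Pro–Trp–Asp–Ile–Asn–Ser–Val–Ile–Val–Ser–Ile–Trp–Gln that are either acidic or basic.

Acidic: D, E. Basic: H, K, R.
Acidic residues here: Glu6, Glu13, Asp18 (3).
Basic residues here: none (0).
The two groups share no amino acid, so total = 3 + 0 = 3.

3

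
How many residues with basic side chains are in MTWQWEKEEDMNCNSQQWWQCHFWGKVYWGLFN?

The basic amino acids are Lys (K), Arg (R), and His (H).
Matching residues: K7, H22, K26.

3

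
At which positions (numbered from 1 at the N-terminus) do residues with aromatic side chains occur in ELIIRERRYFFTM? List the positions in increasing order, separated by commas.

Phenylalanine (F), tryptophan (W), and tyrosine (Y) have aromatic ring side chains.
Matching residues: Y9, F10, F11.

9, 10, 11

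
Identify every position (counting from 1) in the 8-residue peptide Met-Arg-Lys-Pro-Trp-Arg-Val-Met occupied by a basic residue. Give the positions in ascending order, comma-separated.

The basic amino acids are Lys (K), Arg (R), and His (H).
Matching residues: Arg2, Lys3, Arg6.

2, 3, 6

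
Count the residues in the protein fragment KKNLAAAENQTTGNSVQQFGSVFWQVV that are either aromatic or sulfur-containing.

3

Aromatic: F, W, Y. Sulfur-containing: C, M.
Aromatic residues here: F19, F23, W24 (3).
Sulfur-containing residues here: none (0).
The two groups share no amino acid, so total = 3 + 0 = 3.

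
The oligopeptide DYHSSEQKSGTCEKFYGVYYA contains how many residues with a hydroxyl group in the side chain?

Serine (S), threonine (T), and tyrosine (Y) each carry a hydroxyl group on the side chain.
Matching residues: Y2, S4, S5, S9, T11, Y16, Y19, Y20.

8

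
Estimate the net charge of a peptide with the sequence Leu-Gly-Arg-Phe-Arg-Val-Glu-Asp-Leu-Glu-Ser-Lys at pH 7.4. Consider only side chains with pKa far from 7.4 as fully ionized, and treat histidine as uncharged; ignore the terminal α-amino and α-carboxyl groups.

0

The side chains ionized at physiological pH are Lys/Arg (+1) and Asp/Glu (−1); with His treated as neutral, nothing else contributes.
Positive (K, R): Arg3, Arg5, Lys12 → +3.
Negative (D, E): Glu7, Asp8, Glu10 → −3.
Net charge = (+3) + (−3) = 0.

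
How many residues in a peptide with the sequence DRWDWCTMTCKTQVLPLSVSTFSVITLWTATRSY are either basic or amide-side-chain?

4

Basic: H, K, R. Amide-side-chain: N, Q.
Basic residues here: R2, K11, R32 (3).
Amide-side-chain residues here: Q13 (1).
The two groups share no amino acid, so total = 3 + 1 = 4.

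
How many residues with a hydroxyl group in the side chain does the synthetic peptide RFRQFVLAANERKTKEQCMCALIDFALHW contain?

The –OH-bearing residues are Ser, Thr (aliphatic alcohols), and Tyr (phenol).
Matching residues: T14.

1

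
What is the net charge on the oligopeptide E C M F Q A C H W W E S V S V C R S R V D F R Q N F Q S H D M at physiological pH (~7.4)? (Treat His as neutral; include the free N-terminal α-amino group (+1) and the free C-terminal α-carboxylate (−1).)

-1

The side chains ionized at physiological pH are Lys/Arg (+1) and Asp/Glu (−1); with His treated as neutral, nothing else contributes.
Positive (K, R): R17, R19, R23 → +3.
Negative (D, E): E1, E11, D21, D30 → −4.
The N-terminus (+1) and C-terminus (−1) cancel.
Net charge = (+3) + (−4) = −1.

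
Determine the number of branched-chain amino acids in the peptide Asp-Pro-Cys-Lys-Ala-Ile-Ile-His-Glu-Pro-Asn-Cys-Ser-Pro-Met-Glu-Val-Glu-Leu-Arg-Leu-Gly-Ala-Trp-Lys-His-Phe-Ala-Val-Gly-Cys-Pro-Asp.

The BCAAs are Val, Leu, and Ile — aliphatic side chains with a branch point.
Matching residues: Ile6, Ile7, Val17, Leu19, Leu21, Val29.

6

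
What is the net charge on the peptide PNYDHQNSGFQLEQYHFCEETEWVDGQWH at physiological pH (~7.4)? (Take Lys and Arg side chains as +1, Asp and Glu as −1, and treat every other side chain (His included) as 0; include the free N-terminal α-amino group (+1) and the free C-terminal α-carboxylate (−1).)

-6

Positive (K, R): none → +0.
Negative (D, E): D4, E13, E19, E20, E22, D25 → −6.
The N-terminus (+1) and C-terminus (−1) cancel.
Net charge = (+0) + (−6) = −6.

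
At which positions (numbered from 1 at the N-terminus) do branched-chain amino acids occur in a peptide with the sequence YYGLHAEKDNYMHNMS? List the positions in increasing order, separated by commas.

V, L, and I make up the branched-chain aliphatic group.
Matching residues: L4.

4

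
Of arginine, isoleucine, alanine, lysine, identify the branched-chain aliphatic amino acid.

isoleucine

V, L, and I make up the branched-chain aliphatic group.
Of the listed options, only isoleucine belongs to this group.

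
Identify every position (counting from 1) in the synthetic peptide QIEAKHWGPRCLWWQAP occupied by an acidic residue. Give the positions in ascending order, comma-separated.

3

Aspartate (D) and glutamate (E) have carboxylic-acid side chains and are the acidic amino acids.
Matching residues: E3.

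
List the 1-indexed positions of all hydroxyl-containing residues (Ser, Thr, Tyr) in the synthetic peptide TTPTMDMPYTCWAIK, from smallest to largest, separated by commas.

1, 2, 4, 9, 10

Matching residues: T1, T2, T4, Y9, T10.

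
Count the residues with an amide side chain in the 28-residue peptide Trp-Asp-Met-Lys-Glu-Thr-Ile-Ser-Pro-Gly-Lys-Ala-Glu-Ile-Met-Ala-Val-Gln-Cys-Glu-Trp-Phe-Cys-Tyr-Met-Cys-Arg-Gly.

Asparagine (N) and glutamine (Q) have uncharged amide side chains.
Matching residues: Gln18.

1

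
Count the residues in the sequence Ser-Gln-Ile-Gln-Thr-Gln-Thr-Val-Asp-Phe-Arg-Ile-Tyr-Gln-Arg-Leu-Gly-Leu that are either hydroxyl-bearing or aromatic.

5

Hydroxyl-bearing: S, T, Y. Aromatic: F, W, Y.
Hydroxyl-bearing residues here: Ser1, Thr5, Thr7, Tyr13 (4).
Aromatic residues here: Phe10, Tyr13 (2).
Y is in both groups, so the 1 Y residue must not be double-counted.
Total = 4 + 2 − 1 = 5.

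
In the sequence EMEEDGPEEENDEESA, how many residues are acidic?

10

Aspartate (D) and glutamate (E) have carboxylic-acid side chains and are the acidic amino acids.
Matching residues: E1, E3, E4, D5, E8, E9, E10, D12, E13, E14.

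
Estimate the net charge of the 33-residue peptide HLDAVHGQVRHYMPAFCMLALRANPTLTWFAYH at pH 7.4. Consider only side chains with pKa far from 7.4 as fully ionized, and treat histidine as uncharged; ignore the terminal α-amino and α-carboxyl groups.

Near pH 7.4, K and R contribute +1 each, D and E contribute −1 each, and every other side chain (His included, as stated) is uncharged.
Positive (K, R): R10, R22 → +2.
Negative (D, E): D3 → −1.
Net charge = (+2) + (−1) = +1.

+1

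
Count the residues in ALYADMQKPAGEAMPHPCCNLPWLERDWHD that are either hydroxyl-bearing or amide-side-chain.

Hydroxyl-bearing: S, T, Y. Amide-side-chain: N, Q.
Hydroxyl-bearing residues here: Y3 (1).
Amide-side-chain residues here: Q7, N20 (2).
The two groups share no amino acid, so total = 1 + 2 = 3.

3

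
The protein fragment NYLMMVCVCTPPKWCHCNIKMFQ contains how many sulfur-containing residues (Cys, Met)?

7

Matching residues: M4, M5, C7, C9, C15, C17, M21.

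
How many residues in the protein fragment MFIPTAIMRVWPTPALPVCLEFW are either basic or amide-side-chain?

Basic: H, K, R. Amide-side-chain: N, Q.
Basic residues here: R9 (1).
Amide-side-chain residues here: none (0).
The two groups share no amino acid, so total = 1 + 0 = 1.

1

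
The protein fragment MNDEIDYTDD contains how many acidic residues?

5

Aspartate (D) and glutamate (E) have carboxylic-acid side chains and are the acidic amino acids.
Matching residues: D3, E4, D6, D9, D10.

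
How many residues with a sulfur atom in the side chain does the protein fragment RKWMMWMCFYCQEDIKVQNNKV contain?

Only Cys (C) and Met (M) have a sulfur atom in the side chain.
Matching residues: M4, M5, M7, C8, C11.

5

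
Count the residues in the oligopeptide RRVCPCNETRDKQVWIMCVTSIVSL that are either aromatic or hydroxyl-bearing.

5

Aromatic: F, W, Y. Hydroxyl-bearing: S, T, Y.
Aromatic residues here: W15 (1).
Hydroxyl-bearing residues here: T9, T20, S21, S24 (4).
(Y belongs to both groups, but none appear in this sequence.) Total = 1 + 4 = 5.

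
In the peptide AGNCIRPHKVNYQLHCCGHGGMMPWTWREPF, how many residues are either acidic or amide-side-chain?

Acidic: D, E. Amide-side-chain: N, Q.
Acidic residues here: E29 (1).
Amide-side-chain residues here: N3, N11, Q13 (3).
The two groups share no amino acid, so total = 1 + 3 = 4.

4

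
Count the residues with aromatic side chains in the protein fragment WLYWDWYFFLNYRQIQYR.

Phenylalanine (F), tryptophan (W), and tyrosine (Y) have aromatic ring side chains.
Matching residues: W1, Y3, W4, W6, Y7, F8, F9, Y12, Y17.

9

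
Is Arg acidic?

Aspartate (D) and glutamate (E) have carboxylic-acid side chains and are the acidic amino acids.
Arginine is not in this group.

No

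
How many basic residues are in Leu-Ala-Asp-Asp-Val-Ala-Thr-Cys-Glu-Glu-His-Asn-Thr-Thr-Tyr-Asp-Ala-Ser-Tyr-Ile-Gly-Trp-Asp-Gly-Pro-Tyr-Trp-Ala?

1

K, R, and H are the three residues with basic side chains (ε-amine, guanidinium, and imidazole respectively).
Matching residues: His11.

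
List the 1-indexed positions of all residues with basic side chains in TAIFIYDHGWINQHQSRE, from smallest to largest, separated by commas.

Lysine (K), arginine (R), and histidine (H) have basic, nitrogen-containing side chains.
Matching residues: H8, H14, R17.

8, 14, 17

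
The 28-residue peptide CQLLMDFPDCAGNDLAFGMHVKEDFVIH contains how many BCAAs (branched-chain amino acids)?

Valine (V), leucine (L), and isoleucine (I) are the branched-chain amino acids.
Matching residues: L3, L4, L15, V21, V26, I27.

6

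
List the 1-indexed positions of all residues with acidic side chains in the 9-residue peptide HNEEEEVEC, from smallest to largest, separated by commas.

Only D (aspartate) and E (glutamate) carry a side-chain carboxylic acid.
Matching residues: E3, E4, E5, E6, E8.

3, 4, 5, 6, 8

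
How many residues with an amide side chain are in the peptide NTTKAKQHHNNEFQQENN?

8

Only N (asparagine) and Q (glutamine) carry a side-chain carboxamide.
Matching residues: N1, Q7, N10, N11, Q14, Q15, N17, N18.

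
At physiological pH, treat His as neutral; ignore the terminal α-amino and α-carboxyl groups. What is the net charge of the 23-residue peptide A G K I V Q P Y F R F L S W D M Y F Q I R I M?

Near pH 7.4, K and R contribute +1 each, D and E contribute −1 each, and every other side chain (His included, as stated) is uncharged.
Positive (K, R): K3, R10, R21 → +3.
Negative (D, E): D15 → −1.
Net charge = (+3) + (−1) = +2.

+2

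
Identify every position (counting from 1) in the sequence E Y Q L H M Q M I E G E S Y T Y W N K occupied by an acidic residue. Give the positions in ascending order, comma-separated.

1, 10, 12

Aspartate (D) and glutamate (E) have carboxylic-acid side chains and are the acidic amino acids.
Matching residues: E1, E10, E12.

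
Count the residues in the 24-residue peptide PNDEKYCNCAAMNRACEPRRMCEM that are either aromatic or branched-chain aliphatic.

1

Aromatic: F, W, Y. Branched-chain aliphatic: I, L, V.
Aromatic residues here: Y6 (1).
Branched-chain aliphatic residues here: none (0).
The two groups share no amino acid, so total = 1 + 0 = 1.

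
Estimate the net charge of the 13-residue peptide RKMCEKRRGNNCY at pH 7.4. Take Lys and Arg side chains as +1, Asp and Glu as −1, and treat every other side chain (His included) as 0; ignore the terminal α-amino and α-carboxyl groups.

Positive (K, R): R1, K2, K6, R7, R8 → +5.
Negative (D, E): E5 → −1.
Net charge = (+5) + (−1) = +4.

+4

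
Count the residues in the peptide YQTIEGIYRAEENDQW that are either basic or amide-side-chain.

Basic: H, K, R. Amide-side-chain: N, Q.
Basic residues here: R9 (1).
Amide-side-chain residues here: Q2, N13, Q15 (3).
The two groups share no amino acid, so total = 1 + 3 = 4.

4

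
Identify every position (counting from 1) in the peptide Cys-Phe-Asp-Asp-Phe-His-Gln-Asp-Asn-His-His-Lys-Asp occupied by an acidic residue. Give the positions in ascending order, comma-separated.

Matching residues: Asp3, Asp4, Asp8, Asp13.

3, 4, 8, 13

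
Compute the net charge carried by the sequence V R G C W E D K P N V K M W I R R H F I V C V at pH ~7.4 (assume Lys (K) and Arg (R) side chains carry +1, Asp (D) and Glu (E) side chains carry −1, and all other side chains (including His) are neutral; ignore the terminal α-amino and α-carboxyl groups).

Positive (K, R): R2, K8, K12, R16, R17 → +5.
Negative (D, E): E6, D7 → −2.
Net charge = (+5) + (−2) = +3.

+3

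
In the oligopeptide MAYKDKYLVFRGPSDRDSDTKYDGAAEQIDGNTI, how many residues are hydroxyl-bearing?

Serine (S), threonine (T), and tyrosine (Y) each carry a hydroxyl group on the side chain.
Matching residues: Y3, Y7, S14, S18, T20, Y22, T33.

7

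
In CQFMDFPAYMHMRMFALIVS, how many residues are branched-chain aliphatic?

3

Valine (V), leucine (L), and isoleucine (I) are the branched-chain amino acids.
Matching residues: L17, I18, V19.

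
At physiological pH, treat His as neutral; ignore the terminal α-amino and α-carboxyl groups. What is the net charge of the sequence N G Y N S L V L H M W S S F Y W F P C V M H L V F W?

At pH ~7.4 the Lys and Arg side chains are protonated (+1), the Asp and Glu side chains are deprotonated (−1), and with His taken as neutral all other side chains carry no charge.
Positive (K, R): none → +0.
Negative (D, E): none → −0.
Net charge = (+0) + (−0) = 0.

0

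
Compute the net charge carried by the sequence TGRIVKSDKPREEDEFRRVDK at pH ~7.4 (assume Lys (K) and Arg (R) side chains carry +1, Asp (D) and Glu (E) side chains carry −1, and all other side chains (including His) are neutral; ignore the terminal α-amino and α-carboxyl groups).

+1

Positive (K, R): R3, K6, K9, R11, R17, R18, K21 → +7.
Negative (D, E): D8, E12, E13, D14, E15, D20 → −6.
Net charge = (+7) + (−6) = +1.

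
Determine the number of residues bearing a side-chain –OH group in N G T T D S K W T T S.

6

S, T, and Y are the three residues with a side-chain hydroxyl.
Matching residues: T3, T4, S6, T9, T10, S11.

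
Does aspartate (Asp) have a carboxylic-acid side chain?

Yes

Aspartate (D) and glutamate (E) have carboxylic-acid side chains and are the acidic amino acids.
Aspartate is in this group.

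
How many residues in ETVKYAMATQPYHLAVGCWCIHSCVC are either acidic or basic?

4

Acidic: D, E. Basic: H, K, R.
Acidic residues here: E1 (1).
Basic residues here: K4, H13, H22 (3).
The two groups share no amino acid, so total = 1 + 3 = 4.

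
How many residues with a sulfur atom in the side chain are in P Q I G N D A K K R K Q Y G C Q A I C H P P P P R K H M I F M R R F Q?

The sulfur-bearing residues are cysteine (–SH) and methionine (–S–CH₃).
Matching residues: C15, C19, M28, M31.

4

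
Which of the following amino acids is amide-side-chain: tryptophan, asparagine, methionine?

asparagine

Only N (asparagine) and Q (glutamine) carry a side-chain carboxamide.
Of the listed options, only asparagine belongs to this group.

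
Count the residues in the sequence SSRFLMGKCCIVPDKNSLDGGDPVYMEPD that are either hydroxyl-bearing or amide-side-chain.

5

Hydroxyl-bearing: S, T, Y. Amide-side-chain: N, Q.
Hydroxyl-bearing residues here: S1, S2, S17, Y25 (4).
Amide-side-chain residues here: N16 (1).
The two groups share no amino acid, so total = 4 + 1 = 5.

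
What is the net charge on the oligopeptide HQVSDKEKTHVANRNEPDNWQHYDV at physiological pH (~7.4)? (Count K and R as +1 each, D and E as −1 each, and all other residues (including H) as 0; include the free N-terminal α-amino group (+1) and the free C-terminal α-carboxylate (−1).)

-2

Positive (K, R): K6, K8, R14 → +3.
Negative (D, E): D5, E7, E16, D18, D24 → −5.
The N-terminus (+1) and C-terminus (−1) cancel.
Net charge = (+3) + (−5) = −2.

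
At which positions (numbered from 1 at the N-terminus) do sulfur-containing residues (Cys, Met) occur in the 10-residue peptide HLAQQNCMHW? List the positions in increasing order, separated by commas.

7, 8

Matching residues: C7, M8.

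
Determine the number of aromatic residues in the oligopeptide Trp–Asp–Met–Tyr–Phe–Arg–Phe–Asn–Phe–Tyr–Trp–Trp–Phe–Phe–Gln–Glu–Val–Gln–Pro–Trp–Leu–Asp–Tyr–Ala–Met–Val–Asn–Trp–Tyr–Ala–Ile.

F, W, and Y each carry an aromatic ring on the side chain.
Matching residues: Trp1, Tyr4, Phe5, Phe7, Phe9, Tyr10, Trp11, Trp12, Phe13, Phe14, Trp20, Tyr23, Trp28, Tyr29.

14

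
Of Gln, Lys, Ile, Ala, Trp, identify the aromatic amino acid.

Trp

F, W, and Y each carry an aromatic ring on the side chain.
Of the listed options, only Trp belongs to this group.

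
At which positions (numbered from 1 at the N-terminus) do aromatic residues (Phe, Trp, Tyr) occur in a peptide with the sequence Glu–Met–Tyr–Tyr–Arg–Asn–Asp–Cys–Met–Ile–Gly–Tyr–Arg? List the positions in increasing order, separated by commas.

3, 4, 12

Matching residues: Tyr3, Tyr4, Tyr12.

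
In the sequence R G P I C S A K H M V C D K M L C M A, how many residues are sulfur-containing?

Cysteine (C, thiol) and methionine (M, thioether) are the two sulfur-containing amino acids.
Matching residues: C5, M10, C12, M15, C17, M18.

6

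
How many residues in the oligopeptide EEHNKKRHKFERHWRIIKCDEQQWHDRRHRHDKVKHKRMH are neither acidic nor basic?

11

Acidic: D, E. Basic: K, R, H. All other residues are neither.
Matching residues: N4, F10, W14, I16, I17, C19, Q22, Q23, W24, V34, M39.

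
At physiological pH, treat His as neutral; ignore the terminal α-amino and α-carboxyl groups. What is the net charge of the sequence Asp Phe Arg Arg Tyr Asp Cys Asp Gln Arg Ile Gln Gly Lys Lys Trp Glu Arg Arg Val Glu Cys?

At pH ~7.4 the Lys and Arg side chains are protonated (+1), the Asp and Glu side chains are deprotonated (−1), and with His taken as neutral all other side chains carry no charge.
Positive (K, R): Arg3, Arg4, Arg10, Lys14, Lys15, Arg18, Arg19 → +7.
Negative (D, E): Asp1, Asp6, Asp8, Glu17, Glu21 → −5.
Net charge = (+7) + (−5) = +2.

+2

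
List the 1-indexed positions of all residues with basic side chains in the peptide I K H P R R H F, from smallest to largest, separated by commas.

2, 3, 5, 6, 7

K, R, and H are the three residues with basic side chains (ε-amine, guanidinium, and imidazole respectively).
Matching residues: K2, H3, R5, R6, H7.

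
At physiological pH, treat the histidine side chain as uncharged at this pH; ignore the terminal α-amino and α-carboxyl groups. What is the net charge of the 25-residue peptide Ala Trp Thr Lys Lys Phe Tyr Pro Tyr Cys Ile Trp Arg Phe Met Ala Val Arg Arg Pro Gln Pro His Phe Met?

+5

Near pH 7.4, K and R contribute +1 each, D and E contribute −1 each, and every other side chain (His included, as stated) is uncharged.
Positive (K, R): Lys4, Lys5, Arg13, Arg18, Arg19 → +5.
Negative (D, E): none → −0.
Net charge = (+5) + (−0) = +5.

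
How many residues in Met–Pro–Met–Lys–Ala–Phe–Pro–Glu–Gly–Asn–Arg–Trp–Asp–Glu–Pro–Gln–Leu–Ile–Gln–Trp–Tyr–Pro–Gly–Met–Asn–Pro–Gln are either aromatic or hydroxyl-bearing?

4

Aromatic: F, W, Y. Hydroxyl-bearing: S, T, Y.
Aromatic residues here: Phe6, Trp12, Trp20, Tyr21 (4).
Hydroxyl-bearing residues here: Tyr21 (1).
Y is in both groups, so the 1 Y residue must not be double-counted.
Total = 4 + 1 − 1 = 4.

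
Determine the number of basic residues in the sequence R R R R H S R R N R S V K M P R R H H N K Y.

14

Lysine (K), arginine (R), and histidine (H) have basic, nitrogen-containing side chains.
Matching residues: R1, R2, R3, R4, H5, R7, R8, R10, K13, R16, R17, H18, H19, K21.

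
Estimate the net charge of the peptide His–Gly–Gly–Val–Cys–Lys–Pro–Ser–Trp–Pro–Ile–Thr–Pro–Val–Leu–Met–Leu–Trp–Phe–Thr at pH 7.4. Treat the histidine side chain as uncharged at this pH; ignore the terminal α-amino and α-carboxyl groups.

The side chains ionized at physiological pH are Lys/Arg (+1) and Asp/Glu (−1); with His treated as neutral, nothing else contributes.
Positive (K, R): Lys6 → +1.
Negative (D, E): none → −0.
Net charge = (+1) + (−0) = +1.

+1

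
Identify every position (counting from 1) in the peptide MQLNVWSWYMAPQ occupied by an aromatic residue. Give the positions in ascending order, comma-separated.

The aromatic amino acids are Phe (F, benzyl), Trp (W, indole), and Tyr (Y, phenol).
Matching residues: W6, W8, Y9.

6, 8, 9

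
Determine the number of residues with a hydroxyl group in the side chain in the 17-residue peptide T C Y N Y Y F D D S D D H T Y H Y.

Serine (S), threonine (T), and tyrosine (Y) each carry a hydroxyl group on the side chain.
Matching residues: T1, Y3, Y5, Y6, S10, T14, Y15, Y17.

8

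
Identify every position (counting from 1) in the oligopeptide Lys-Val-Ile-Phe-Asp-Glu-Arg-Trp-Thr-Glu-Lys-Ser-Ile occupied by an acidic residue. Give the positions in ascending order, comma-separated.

Aspartate (D) and glutamate (E) have carboxylic-acid side chains and are the acidic amino acids.
Matching residues: Asp5, Glu6, Glu10.

5, 6, 10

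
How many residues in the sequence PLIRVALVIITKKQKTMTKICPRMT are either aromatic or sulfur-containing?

3

Aromatic: F, W, Y. Sulfur-containing: C, M.
Aromatic residues here: none (0).
Sulfur-containing residues here: M17, C21, M24 (3).
The two groups share no amino acid, so total = 0 + 3 = 3.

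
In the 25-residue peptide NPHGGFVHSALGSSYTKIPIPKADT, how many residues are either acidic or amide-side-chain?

2

Acidic: D, E. Amide-side-chain: N, Q.
Acidic residues here: D24 (1).
Amide-side-chain residues here: N1 (1).
The two groups share no amino acid, so total = 1 + 1 = 2.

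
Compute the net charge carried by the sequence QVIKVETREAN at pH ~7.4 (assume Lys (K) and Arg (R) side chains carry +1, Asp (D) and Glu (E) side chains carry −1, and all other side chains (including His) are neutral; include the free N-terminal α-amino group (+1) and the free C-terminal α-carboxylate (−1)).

0

Positive (K, R): K4, R8 → +2.
Negative (D, E): E6, E9 → −2.
The N-terminus (+1) and C-terminus (−1) cancel.
Net charge = (+2) + (−2) = 0.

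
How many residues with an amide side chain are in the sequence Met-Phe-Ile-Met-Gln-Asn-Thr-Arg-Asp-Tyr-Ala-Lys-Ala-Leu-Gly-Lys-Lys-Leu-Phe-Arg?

Asparagine (N) and glutamine (Q) have uncharged amide side chains.
Matching residues: Gln5, Asn6.

2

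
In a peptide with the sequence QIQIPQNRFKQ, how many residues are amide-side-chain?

5

Only N (asparagine) and Q (glutamine) carry a side-chain carboxamide.
Matching residues: Q1, Q3, Q6, N7, Q11.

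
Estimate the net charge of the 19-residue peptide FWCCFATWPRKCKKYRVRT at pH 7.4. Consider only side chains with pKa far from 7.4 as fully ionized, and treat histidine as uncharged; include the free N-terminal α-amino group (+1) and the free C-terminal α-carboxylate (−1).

The side chains ionized at physiological pH are Lys/Arg (+1) and Asp/Glu (−1); with His treated as neutral, nothing else contributes.
Positive (K, R): R10, K11, K13, K14, R16, R18 → +6.
Negative (D, E): none → −0.
The N-terminus (+1) and C-terminus (−1) cancel.
Net charge = (+6) + (−0) = +6.

+6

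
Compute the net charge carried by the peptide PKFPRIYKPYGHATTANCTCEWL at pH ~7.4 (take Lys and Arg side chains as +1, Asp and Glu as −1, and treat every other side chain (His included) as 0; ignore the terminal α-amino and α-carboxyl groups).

Positive (K, R): K2, R5, K8 → +3.
Negative (D, E): E21 → −1.
Net charge = (+3) + (−1) = +2.

+2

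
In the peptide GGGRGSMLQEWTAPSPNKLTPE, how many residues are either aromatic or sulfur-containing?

2

Aromatic: F, W, Y. Sulfur-containing: C, M.
Aromatic residues here: W11 (1).
Sulfur-containing residues here: M7 (1).
The two groups share no amino acid, so total = 1 + 1 = 2.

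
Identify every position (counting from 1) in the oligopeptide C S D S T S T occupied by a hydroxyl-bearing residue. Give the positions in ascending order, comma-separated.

2, 4, 5, 6, 7

Serine (S), threonine (T), and tyrosine (Y) each carry a hydroxyl group on the side chain.
Matching residues: S2, S4, T5, S6, T7.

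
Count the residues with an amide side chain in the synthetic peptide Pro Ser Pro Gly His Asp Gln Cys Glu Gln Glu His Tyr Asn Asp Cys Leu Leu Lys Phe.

3

The amide-side-chain residues are Asn (N) and Gln (Q).
Matching residues: Gln7, Gln10, Asn14.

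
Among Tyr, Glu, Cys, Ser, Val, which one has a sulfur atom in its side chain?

Cys

Cysteine (C, thiol) and methionine (M, thioether) are the two sulfur-containing amino acids.
Of the listed options, only Cys belongs to this group.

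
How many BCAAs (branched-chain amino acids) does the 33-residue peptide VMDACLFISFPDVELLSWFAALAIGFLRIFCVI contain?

12

Valine (V), leucine (L), and isoleucine (I) are the branched-chain amino acids.
Matching residues: V1, L6, I8, V13, L15, L16, L22, I24, L27, I29, V32, I33.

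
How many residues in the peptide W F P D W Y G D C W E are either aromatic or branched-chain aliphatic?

5

Aromatic: F, W, Y. Branched-chain aliphatic: I, L, V.
Aromatic residues here: W1, F2, W5, Y6, W10 (5).
Branched-chain aliphatic residues here: none (0).
The two groups share no amino acid, so total = 5 + 0 = 5.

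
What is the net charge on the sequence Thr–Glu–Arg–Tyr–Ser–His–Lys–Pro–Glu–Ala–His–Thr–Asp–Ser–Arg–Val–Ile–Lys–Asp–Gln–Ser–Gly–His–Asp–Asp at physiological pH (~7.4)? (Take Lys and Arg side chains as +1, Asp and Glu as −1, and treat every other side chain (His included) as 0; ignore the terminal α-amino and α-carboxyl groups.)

-2

Positive (K, R): Arg3, Lys7, Arg15, Lys18 → +4.
Negative (D, E): Glu2, Glu9, Asp13, Asp19, Asp24, Asp25 → −6.
Net charge = (+4) + (−6) = −2.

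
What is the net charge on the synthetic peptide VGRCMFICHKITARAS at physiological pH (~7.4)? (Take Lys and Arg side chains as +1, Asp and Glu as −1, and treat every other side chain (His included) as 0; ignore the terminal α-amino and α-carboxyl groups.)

Positive (K, R): R3, K10, R14 → +3.
Negative (D, E): none → −0.
Net charge = (+3) + (−0) = +3.

+3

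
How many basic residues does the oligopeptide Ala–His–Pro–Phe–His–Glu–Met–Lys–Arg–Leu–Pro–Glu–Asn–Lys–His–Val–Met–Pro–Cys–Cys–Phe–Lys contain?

K, R, and H are the three residues with basic side chains (ε-amine, guanidinium, and imidazole respectively).
Matching residues: His2, His5, Lys8, Arg9, Lys14, His15, Lys22.

7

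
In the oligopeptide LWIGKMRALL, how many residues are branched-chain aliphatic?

4

The BCAAs are Val, Leu, and Ile — aliphatic side chains with a branch point.
Matching residues: L1, I3, L9, L10.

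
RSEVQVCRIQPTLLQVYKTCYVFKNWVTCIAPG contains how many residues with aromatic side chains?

4

The aromatic amino acids are Phe (F, benzyl), Trp (W, indole), and Tyr (Y, phenol).
Matching residues: Y17, Y21, F23, W26.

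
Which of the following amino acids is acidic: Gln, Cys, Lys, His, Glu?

Glu

Only D (aspartate) and E (glutamate) carry a side-chain carboxylic acid.
Of the listed options, only Glu belongs to this group.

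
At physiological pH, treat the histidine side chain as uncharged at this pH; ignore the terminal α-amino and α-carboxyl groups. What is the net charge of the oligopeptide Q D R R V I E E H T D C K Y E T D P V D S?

The side chains ionized at physiological pH are Lys/Arg (+1) and Asp/Glu (−1); with His treated as neutral, nothing else contributes.
Positive (K, R): R3, R4, K13 → +3.
Negative (D, E): D2, E7, E8, D11, E15, D17, D20 → −7.
Net charge = (+3) + (−7) = −4.

-4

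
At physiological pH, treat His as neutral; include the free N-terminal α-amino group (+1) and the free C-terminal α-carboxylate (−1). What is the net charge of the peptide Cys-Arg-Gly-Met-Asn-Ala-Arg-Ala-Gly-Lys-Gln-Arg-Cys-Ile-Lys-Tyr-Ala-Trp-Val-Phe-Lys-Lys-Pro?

+7

Near pH 7.4, K and R contribute +1 each, D and E contribute −1 each, and every other side chain (His included, as stated) is uncharged.
Positive (K, R): Arg2, Arg7, Lys10, Arg12, Lys15, Lys21, Lys22 → +7.
Negative (D, E): none → −0.
The N-terminus (+1) and C-terminus (−1) cancel.
Net charge = (+7) + (−0) = +7.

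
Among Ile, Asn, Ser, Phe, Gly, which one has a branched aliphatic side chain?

V, L, and I make up the branched-chain aliphatic group.
Of the listed options, only Ile belongs to this group.

Ile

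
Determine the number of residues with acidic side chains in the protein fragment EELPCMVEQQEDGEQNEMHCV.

7

The acidic residues are Asp (D) and Glu (E), whose side chains end in a carboxylate group.
Matching residues: E1, E2, E8, E11, D12, E14, E17.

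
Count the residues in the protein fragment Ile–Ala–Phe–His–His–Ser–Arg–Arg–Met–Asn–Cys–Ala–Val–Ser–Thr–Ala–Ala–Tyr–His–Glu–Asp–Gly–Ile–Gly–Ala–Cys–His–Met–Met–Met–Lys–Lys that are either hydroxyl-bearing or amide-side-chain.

Hydroxyl-bearing: S, T, Y. Amide-side-chain: N, Q.
Hydroxyl-bearing residues here: Ser6, Ser14, Thr15, Tyr18 (4).
Amide-side-chain residues here: Asn10 (1).
The two groups share no amino acid, so total = 4 + 1 = 5.

5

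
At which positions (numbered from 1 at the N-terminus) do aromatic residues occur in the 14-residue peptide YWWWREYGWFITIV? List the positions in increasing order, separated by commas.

1, 2, 3, 4, 7, 9, 10

Phenylalanine (F), tryptophan (W), and tyrosine (Y) have aromatic ring side chains.
Matching residues: Y1, W2, W3, W4, Y7, W9, F10.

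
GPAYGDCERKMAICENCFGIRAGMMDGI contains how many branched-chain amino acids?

3

V, L, and I make up the branched-chain aliphatic group.
Matching residues: I13, I20, I28.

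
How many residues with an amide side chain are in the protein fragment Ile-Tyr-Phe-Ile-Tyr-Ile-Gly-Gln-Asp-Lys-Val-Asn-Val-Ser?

The amide-side-chain residues are Asn (N) and Gln (Q).
Matching residues: Gln8, Asn12.

2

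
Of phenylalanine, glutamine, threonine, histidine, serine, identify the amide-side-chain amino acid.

Asparagine (N) and glutamine (Q) have uncharged amide side chains.
Of the listed options, only glutamine belongs to this group.

glutamine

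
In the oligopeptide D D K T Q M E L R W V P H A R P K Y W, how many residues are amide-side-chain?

1

The amide-side-chain residues are Asn (N) and Gln (Q).
Matching residues: Q5.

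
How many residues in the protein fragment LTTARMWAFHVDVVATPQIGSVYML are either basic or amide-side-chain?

Basic: H, K, R. Amide-side-chain: N, Q.
Basic residues here: R5, H10 (2).
Amide-side-chain residues here: Q18 (1).
The two groups share no amino acid, so total = 2 + 1 = 3.

3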